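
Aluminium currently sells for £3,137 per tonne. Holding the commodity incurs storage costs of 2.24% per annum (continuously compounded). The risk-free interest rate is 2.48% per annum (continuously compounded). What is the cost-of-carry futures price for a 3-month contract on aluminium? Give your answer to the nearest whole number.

Net carry = r + u − y = 0.0248 + 0.0224 − 0.0000 = 0.0472
F = S·e^((r+u−y)T) = 3137 · e^(0.0472 × 3/12) = 3137 · e^0.011800
= 3137 × 1.011870 = £3,174 per tonne

£3,174 per tonne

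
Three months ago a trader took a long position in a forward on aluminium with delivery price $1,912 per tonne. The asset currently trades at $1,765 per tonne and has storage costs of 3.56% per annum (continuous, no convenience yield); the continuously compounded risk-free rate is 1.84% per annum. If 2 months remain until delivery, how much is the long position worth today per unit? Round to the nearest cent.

Current fair forward for the remaining 2 months: F = S·e^((r + u)·T), (r + u) = 0.0184 + 0.0356 = 0.0540
F = 1765 · e^(0.0540 × 2/12) = 1765 × 1.00904062 = 1780.9567
Value of long forward = (F − K)·e^(−rT) = (1780.9567 − 1912) · e^(−0.0184·2/12)
= -131.0433 × 0.99693803 = -130.64

-$130.64 per tonne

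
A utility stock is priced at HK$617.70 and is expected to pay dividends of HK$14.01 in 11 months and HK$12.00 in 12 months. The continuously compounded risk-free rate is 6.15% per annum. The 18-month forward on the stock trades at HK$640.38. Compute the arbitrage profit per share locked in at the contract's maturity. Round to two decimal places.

PV(dividends) I = 14.01·e^(−0.0615·11/12) + 12.00·e^(−0.0615·12/12) = 24.5263
Fair forward F* = (S − I)·e^(rT) = (617.70 − 24.5263)·e^0.092250 = 593.1737 × 1.096639 = 650.4974
Market HK$640.38 < fair 650.4974: forward underpriced → reverse cash-and-carry (short the stock, invest proceeds at r, pay the dividends, go long the forward).
Profit at T = |F_mkt − F*| = |640.38 − 650.4974| = HK$10.12 per share

HK$10.12 per share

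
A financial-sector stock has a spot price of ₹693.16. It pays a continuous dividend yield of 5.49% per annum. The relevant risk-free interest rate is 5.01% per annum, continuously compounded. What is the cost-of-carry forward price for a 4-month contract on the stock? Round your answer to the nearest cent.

F = S·e^((r − q)T) = 693.16 · e^((0.0501 − 0.0549) × 4/12)
= 693.16 · e^-0.001600 = 693.16 × 0.998401
F = ₹692.05

₹692.05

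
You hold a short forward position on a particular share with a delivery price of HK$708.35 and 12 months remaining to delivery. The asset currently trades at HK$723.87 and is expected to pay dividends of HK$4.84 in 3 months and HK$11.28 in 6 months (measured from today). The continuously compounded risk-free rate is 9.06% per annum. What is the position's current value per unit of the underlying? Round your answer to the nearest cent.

PV(remaining dividends) I = 4.84·e^(−0.0906·3/12) + 11.28·e^(−0.0906·6/12) = 15.5120
Current forward F = (S − I)·e^(rT) = (723.87 − 15.5120)·e^(0.0906·12/12) = 708.3580 × 1.094831 = 775.5323
Value (long) = (F − K)·e^(−rT) = (775.5323 − 708.35) × 0.913383 = 61.3632
Short position value = −(long value) = -HK$61.36

-HK$61.36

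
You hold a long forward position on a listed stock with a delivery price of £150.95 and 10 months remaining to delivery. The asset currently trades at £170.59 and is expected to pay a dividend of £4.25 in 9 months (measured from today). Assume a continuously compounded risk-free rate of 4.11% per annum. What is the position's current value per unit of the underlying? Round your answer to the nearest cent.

PV(remaining dividends) I = 4.25·e^(−0.0411·9/12) = 4.1210
Current forward F = (S − I)·e^(rT) = (170.59 − 4.1210)·e^(0.0411·10/12) = 166.4690 × 1.034843 = 172.2693
Value (long) = (F − K)·e^(−rT) = (172.2693 − 150.95) × 0.966330 = 20.6015
Value = £20.60

£20.60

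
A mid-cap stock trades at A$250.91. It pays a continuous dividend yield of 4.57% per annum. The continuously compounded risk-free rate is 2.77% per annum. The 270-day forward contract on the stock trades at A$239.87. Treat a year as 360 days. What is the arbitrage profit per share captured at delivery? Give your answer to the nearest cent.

Fair forward: F* = S·e^(carry·T), with carry = (r − q) = 0.0277 − 0.0457 = -0.0180
F* = 250.91 · e^(-0.0180 × 270/360) = 250.91 · e^-0.013500 = 250.91 × 0.986591 = A$247.5455
Market A$239.87 < fair A$247.5455: forward underpriced → reverse cash-and-carry (short spot, go long the forward).
At maturity, profit = |F_mkt − F*| = |239.87 − 247.5455| = A$7.68 per share

A$7.68 per share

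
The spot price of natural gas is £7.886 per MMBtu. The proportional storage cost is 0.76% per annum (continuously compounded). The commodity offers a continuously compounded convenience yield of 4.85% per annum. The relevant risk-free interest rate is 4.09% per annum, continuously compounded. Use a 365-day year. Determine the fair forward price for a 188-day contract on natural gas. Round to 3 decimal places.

£7.886 per MMBtu

Net carry = r + u − y = 0.0409 + 0.0076 − 0.0485 = 0.0000
F = S·e^((r+u−y)T) = 7.886 · e^(0.0000 × 188/365) = 7.886 · e^0.000000
= 7.886 × 1.000000 = £7.886 per MMBtu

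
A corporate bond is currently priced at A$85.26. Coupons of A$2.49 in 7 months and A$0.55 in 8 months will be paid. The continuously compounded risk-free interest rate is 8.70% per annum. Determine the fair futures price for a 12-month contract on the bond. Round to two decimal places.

A$89.86

PV(coupons) I = 2.49·e^(−0.0870·7/12) + 0.55·e^(−0.0870·8/12)
I = 2.3668 + 0.5190 = 2.8858
F = (S − I)·e^(rT) = (85.26 − 2.8858) · e^(0.0870·12/12)
= 82.3742 · e^0.087000 = 82.3742 × 1.090897 = A$89.86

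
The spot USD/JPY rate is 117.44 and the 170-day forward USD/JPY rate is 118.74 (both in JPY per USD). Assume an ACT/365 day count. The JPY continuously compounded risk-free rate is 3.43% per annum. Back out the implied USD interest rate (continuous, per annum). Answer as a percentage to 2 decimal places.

1.07%

F = S·e^((r_JPY − r_USD)T) ⇒ r_USD = r_JPY − ln(F/S)/T
ln(118.74/117.44) = 0.011009; /(170/365) = 0.023637
r_USD = 0.0343 − 0.023637 = 0.010663
r_USD = 1.07%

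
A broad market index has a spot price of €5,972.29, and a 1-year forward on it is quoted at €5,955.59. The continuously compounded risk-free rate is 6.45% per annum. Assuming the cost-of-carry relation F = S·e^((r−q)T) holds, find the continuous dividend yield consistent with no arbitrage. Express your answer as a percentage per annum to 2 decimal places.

6.73%

From F = S·e^((r−q)T): (r − q) = ln(F/S)/T
ln(5955.59/5972.29) = ln(0.997204) = -0.002800
(r − q) = -0.002800 / (12/12) = -0.002800
q = r − ln(F/S)/T = 0.0645 + 0.002800 = 0.067300
q = 6.73%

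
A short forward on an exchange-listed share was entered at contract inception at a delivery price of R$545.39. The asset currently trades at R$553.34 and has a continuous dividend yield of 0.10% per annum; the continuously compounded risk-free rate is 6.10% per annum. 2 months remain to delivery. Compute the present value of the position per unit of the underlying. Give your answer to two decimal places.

Current fair forward for the remaining 2 months: F = S·e^((r − q)·T), (r − q) = 0.0610 − 0.0010 = 0.0600
F = 553.34 · e^(0.0600 × 2/12) = 553.34 × 1.010050 = 558.9011
Value of long forward = (F − K)·e^(−rT) = (558.9011 − 545.39) · e^(−0.0610·2/12)
= 13.5111 × 0.989885 = 13.37
Short position value = −(long value) = -R$13.37

-R$13.37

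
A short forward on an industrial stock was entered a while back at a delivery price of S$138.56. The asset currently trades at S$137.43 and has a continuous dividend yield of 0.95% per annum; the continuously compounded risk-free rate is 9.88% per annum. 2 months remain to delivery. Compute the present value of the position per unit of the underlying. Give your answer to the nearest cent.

Current fair forward for the remaining 2 months: F = S·e^((r − q)·T), (r − q) = 0.0988 − 0.0095 = 0.0893
F = 137.43 · e^(0.0893 × 2/12) = 137.43 × 1.014995 = 139.4908
Value of long forward = (F − K)·e^(−rT) = (139.4908 − 138.56) · e^(−0.0988·2/12)
= 0.9308 × 0.983668 = 0.92
Short position value = −(long value) = -S$0.92

-S$0.92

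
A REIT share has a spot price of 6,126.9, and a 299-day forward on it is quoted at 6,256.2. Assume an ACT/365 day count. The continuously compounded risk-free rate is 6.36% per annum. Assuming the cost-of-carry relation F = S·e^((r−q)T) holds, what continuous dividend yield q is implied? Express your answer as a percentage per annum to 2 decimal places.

3.81%

From F = S·e^((r−q)T): (r − q) = ln(F/S)/T
ln(6256.2/6126.9) = ln(1.021104) = 0.020884
(r − q) = 0.020884 / (299/365) = 0.025494
q = r − ln(F/S)/T = 0.0636 − 0.025494 = 0.038106
q = 3.81%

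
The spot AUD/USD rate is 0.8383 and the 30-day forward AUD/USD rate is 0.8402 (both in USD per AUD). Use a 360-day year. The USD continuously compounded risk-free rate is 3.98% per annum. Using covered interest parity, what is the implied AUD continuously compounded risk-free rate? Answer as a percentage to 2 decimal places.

F = S·e^((r_USD − r_AUD)T) ⇒ r_AUD = r_USD − ln(F/S)/T
ln(0.8402/0.8383) = 0.002264; /(30/360) = 0.027168
r_AUD = 0.0398 − 0.027168 = 0.012632
r_AUD = 1.26%

1.26%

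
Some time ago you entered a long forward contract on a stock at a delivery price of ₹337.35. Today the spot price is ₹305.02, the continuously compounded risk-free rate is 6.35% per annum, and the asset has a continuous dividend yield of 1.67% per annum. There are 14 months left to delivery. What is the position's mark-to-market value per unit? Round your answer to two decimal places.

-₹14.13

Current fair forward for the remaining 14 months: F = S·e^((r − q)·T), (r − q) = 0.0635 − 0.0167 = 0.0468
F = 305.02 · e^(0.0468 × 14/12) = 305.02 × 1.056118 = 322.1371
Value of long forward = (F − K)·e^(−rT) = (322.1371 − 337.35) · e^(−0.0635·14/12)
= -15.2129 × 0.928594 = -14.13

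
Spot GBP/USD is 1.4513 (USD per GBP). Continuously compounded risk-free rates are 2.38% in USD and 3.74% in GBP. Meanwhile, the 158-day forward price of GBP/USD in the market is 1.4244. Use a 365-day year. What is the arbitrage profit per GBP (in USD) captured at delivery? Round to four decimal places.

Fair forward: F* = S·e^(carry·T), with carry = (r_USD − r_GBP) = 0.0238 − 0.0374 = -0.0136
F* = 1.4513 · e^(-0.0136 × 158/365) = 1.4513 · e^-0.005887 = 1.4513 × 0.994130 = 1.4428
Market 1.4244 < fair 1.4428: forward underpriced → reverse cash-and-carry (short spot, go long the forward).
At maturity, profit = |F_mkt − F*| = |1.4244 − 1.4428| = 0.0184 per GBP (in USD)

0.0184 per GBP (in USD)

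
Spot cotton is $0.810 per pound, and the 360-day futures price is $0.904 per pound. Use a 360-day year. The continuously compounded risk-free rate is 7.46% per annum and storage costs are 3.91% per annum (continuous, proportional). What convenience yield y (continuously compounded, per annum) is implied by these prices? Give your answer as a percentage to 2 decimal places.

F = S·e^((r+u−y)T) ⇒ (r+u−y) = ln(F/S)/T
ln(0.904/0.810) = 0.109795; /T ⇒ 0.109795
y = r + u − ln(F/S)/T = 0.0746 + 0.0391 − 0.109795 = 0.003905
y = 0.39%

0.39%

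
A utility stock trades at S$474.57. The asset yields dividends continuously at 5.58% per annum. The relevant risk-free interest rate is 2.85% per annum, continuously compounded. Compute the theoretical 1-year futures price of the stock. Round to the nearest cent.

S$461.79

F = S·e^((r − q)T) = 474.57 · e^((0.0285 − 0.0558) × 1)
= 474.57 · e^-0.027300 = 474.57 × 0.973069
F = S$461.79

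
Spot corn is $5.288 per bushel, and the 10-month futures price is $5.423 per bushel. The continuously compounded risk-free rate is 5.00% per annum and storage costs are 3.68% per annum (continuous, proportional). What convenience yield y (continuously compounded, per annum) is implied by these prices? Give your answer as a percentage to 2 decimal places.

F = S·e^((r+u−y)T) ⇒ (r+u−y) = ln(F/S)/T
ln(5.423/5.288) = 0.025209; /T ⇒ 0.030251
y = r + u − ln(F/S)/T = 0.0500 + 0.0368 − 0.030251 = 0.056549
y = 5.65%

5.65%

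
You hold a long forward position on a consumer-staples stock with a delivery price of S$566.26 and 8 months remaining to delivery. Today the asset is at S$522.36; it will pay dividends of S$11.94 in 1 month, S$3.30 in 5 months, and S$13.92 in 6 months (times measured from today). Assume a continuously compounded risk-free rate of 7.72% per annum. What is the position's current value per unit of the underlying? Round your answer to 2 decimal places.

-S$43.95

PV(remaining dividends) I = 11.94·e^(−0.0772·1/12) + 3.30·e^(−0.0772·5/12) + 13.92·e^(−0.0772·6/12) = 28.4519
Current forward F = (S − I)·e^(rT) = (522.36 − 28.4519)·e^(0.0772·8/12) = 493.9081 × 1.052814 = 519.9934
Value (long) = (F − K)·e^(−rT) = (519.9934 − 566.26) × 0.949835 = -43.9456
Value = -S$43.95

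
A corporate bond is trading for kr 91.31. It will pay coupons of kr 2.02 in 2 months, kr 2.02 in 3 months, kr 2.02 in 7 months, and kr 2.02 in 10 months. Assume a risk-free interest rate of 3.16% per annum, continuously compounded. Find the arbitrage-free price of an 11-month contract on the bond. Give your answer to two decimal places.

kr 85.80

PV(coupons) I = 2.02·e^(−0.0316·2/12) + 2.02·e^(−0.0316·3/12) + 2.02·e^(−0.0316·7/12) + 2.02·e^(−0.0316·10/12)
I = 2.0094 + 2.0041 + 1.9831 + 1.9675 = 7.9641
F = (S − I)·e^(rT) = (91.31 − 7.9641) · e^(0.0316·11/12)
= 83.3459 · e^0.028967 = 83.3459 × 1.029391 = kr 85.80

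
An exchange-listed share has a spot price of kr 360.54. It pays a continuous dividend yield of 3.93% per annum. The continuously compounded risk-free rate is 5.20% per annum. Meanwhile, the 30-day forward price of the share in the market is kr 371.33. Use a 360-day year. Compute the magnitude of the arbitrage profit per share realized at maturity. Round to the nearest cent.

Fair forward: F* = S·e^(carry·T), with carry = (r − q) = 0.0520 − 0.0393 = 0.0127
F* = 360.54 · e^(0.0127 × 30/360) = 360.54 · e^0.001058 = 360.54 × 1.001059 = kr 360.9218
Market kr 371.33 > fair kr 360.9218: forward overpriced → cash-and-carry (buy spot, short the forward).
At maturity, profit = |F_mkt − F*| = |371.33 − 360.9218| = kr 10.41 per share

kr 10.41 per share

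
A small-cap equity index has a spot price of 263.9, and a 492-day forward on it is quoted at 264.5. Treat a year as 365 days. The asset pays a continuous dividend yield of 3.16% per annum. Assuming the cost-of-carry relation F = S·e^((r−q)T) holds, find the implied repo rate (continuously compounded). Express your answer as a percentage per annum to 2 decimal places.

From F = S·e^((r−q)T): (r − q) = ln(F/S)/T
ln(264.5/263.9) = ln(1.002274) = 0.002271
(r − q) = 0.002271 / (492/365) = 0.001685
r = ln(F/S)/T + q = 0.001685 + 0.0316 = 0.033285
r = 3.33%

3.33%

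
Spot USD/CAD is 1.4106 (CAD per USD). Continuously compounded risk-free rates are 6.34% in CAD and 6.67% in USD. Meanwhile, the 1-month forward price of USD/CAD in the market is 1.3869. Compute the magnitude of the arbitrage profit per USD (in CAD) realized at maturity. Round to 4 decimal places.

Fair forward: F* = S·e^(carry·T), with carry = (r_CAD − r_USD) = 0.0634 − 0.0667 = -0.0033
F* = 1.4106 · e^(-0.0033 × 1/12) = 1.4106 · e^-0.000275 = 1.4106 × 0.999725 = 1.4102
Market 1.3869 < fair 1.4102: forward underpriced → reverse cash-and-carry (short spot, go long the forward).
At maturity, profit = |F_mkt − F*| = |1.3869 − 1.4102| = 0.0233 per USD (in CAD)

0.0233 per USD (in CAD)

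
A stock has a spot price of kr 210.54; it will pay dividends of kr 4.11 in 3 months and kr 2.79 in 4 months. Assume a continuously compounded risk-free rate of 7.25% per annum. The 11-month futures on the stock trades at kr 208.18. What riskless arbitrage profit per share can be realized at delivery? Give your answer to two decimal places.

PV(dividends) I = 4.11·e^(−0.0725·3/12) + 2.79·e^(−0.0725·4/12) = 6.7596
Fair futures F* = (S − I)·e^(rT) = (210.54 − 6.7596)·e^0.066458 = 203.7804 × 1.068716 = 217.7834
Market kr 208.18 < fair 217.7834: forward underpriced → reverse cash-and-carry (short the stock, invest proceeds at r, pay the dividends, go long the forward).
Profit at T = |F_mkt − F*| = |208.18 − 217.7834| = kr 9.60 per share

kr 9.60 per share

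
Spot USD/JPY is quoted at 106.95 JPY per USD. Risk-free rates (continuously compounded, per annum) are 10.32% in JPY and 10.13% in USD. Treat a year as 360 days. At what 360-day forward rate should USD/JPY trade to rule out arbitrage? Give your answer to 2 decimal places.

107.15

F = S·e^((r_JPY − r_USD)T) = 106.95 · e^((0.1032 − 0.1013) × 360/360)
= 106.95 · e^0.001900 = 106.95 × 1.001902
F = 107.15 JPY per USD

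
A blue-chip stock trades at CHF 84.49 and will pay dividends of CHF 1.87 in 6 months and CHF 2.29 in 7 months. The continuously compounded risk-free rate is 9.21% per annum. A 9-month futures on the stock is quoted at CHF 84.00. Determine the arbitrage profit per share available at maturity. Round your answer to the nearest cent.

CHF 2.29 per share

PV(dividends) I = 1.87·e^(−0.0921·6/12) + 2.29·e^(−0.0921·7/12) = 3.9561
Fair futures F* = (S − I)·e^(rT) = (84.49 − 3.9561)·e^0.069075 = 80.5339 × 1.071517 = 86.2934
Market CHF 84.00 < fair 86.2934: forward underpriced → reverse cash-and-carry (short the stock, invest proceeds at r, pay the dividends, go long the forward).
Profit at T = |F_mkt − F*| = |84.00 − 86.2934| = CHF 2.29 per share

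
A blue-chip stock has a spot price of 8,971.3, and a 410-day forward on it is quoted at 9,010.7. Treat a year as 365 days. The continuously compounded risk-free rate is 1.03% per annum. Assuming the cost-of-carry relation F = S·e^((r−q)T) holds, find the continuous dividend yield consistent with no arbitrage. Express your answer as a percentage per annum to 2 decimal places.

From F = S·e^((r−q)T): (r − q) = ln(F/S)/T
ln(9010.7/8971.3) = ln(1.004392) = 0.004382
(r − q) = 0.004382 / (410/365) = 0.003901
q = r − ln(F/S)/T = 0.0103 − 0.003901 = 0.006399
q = 0.64%

0.64%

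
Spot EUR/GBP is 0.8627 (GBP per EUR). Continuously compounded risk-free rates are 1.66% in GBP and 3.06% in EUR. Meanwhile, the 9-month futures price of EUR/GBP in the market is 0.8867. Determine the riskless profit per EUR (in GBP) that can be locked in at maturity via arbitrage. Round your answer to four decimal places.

Fair futures: F* = S·e^(carry·T), with carry = (r_GBP − r_EUR) = 0.0166 − 0.0306 = -0.0140
F* = 0.8627 · e^(-0.0140 × 9/12) = 0.8627 · e^-0.010500 = 0.8627 × 0.989555 = 0.8537
Market 0.8867 > fair 0.8537: forward overpriced → cash-and-carry (buy spot, short the forward).
At maturity, profit = |F_mkt − F*| = |0.8867 − 0.8537| = 0.0330 per EUR (in GBP)

0.0330 per EUR (in GBP)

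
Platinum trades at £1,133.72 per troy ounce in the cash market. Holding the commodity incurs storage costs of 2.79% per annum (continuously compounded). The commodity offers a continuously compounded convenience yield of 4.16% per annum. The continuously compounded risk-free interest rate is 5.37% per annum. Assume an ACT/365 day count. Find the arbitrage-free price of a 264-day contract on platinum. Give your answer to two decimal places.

£1,167.00 per troy ounce

Net carry = r + u − y = 0.0537 + 0.0279 − 0.0416 = 0.0400
F = S·e^((r+u−y)T) = 1133.72 · e^(0.0400 × 264/365) = 1133.72 · e^0.02893151
= 1133.72 × 1.02935409 = £1,167.00 per troy ounce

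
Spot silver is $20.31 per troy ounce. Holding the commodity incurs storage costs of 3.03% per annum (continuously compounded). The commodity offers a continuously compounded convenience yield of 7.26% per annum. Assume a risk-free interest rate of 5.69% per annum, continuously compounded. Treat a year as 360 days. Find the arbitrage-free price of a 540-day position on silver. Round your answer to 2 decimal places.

$20.76 per troy ounce

Net carry = r + u − y = 0.0569 + 0.0303 − 0.0726 = 0.0146
F = S·e^((r+u−y)T) = 20.31 · e^(0.0146 × 540/360) = 20.31 · e^0.021900
= 20.31 × 1.022142 = $20.76 per troy ounce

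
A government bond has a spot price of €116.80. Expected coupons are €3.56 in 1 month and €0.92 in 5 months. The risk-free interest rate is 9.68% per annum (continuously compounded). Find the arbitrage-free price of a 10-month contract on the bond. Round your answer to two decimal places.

PV(coupons) I = 3.56·e^(−0.0968·1/12) + 0.92·e^(−0.0968·5/12)
I = 3.5314 + 0.8836 = 4.4150
F = (S − I)·e^(rT) = (116.80 − 4.4150) · e^(0.0968·10/12)
= 112.3850 · e^0.080667 = 112.3850 × 1.084010 = €121.83

€121.83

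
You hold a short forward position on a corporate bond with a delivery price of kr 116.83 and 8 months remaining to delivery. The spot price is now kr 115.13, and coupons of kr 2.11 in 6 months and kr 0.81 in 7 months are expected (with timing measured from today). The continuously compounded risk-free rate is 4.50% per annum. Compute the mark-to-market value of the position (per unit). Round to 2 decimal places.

PV(remaining coupons) I = 2.11·e^(−0.0450·6/12) + 0.81·e^(−0.0450·7/12) = 2.8521
Current forward F = (S − I)·e^(rT) = (115.13 − 2.8521)·e^(0.0450·8/12) = 112.2779 × 1.030455 = 115.6973
Value (long) = (F − K)·e^(−rT) = (115.6973 − 116.83) × 0.970446 = -1.0992
Short position value = −(long value) = kr 1.10

kr 1.10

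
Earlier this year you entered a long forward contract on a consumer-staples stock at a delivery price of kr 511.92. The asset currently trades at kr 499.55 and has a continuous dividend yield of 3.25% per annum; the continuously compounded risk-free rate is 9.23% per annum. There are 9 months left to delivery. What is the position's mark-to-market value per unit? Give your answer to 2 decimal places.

kr 9.84

Current fair forward for the remaining 9 months: F = S·e^((r − q)·T), (r − q) = 0.0923 − 0.0325 = 0.0598
F = 499.55 · e^(0.0598 × 9/12) = 499.55 × 1.045871 = 522.4649
Value of long forward = (F − K)·e^(−rT) = (522.4649 − 511.92) · e^(−0.0923·9/12)
= 10.5449 × 0.933117 = 9.84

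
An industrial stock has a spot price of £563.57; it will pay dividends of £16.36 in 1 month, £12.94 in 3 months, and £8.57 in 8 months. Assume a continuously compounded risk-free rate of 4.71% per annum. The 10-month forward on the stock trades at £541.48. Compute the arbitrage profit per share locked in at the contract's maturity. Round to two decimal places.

£5.76 per share

PV(dividends) I = 16.36·e^(−0.0471·1/12) + 12.94·e^(−0.0471·3/12) + 8.57·e^(−0.0471·8/12) = 37.3895
Fair forward F* = (S − I)·e^(rT) = (563.57 − 37.3895)·e^0.039250 = 526.1805 × 1.040030 = 547.2435
Market £541.48 < fair 547.2435: forward underpriced → reverse cash-and-carry (short the stock, invest proceeds at r, pay the dividends, go long the forward).
Profit at T = |F_mkt − F*| = |541.48 − 547.2435| = £5.76 per share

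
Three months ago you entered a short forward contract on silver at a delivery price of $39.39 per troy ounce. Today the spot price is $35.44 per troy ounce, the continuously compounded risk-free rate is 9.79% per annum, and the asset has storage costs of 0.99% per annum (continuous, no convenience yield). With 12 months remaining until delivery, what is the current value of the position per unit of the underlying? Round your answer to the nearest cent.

Current fair forward for the remaining 12 months: F = S·e^((r + u)·T), (r + u) = 0.0979 + 0.0099 = 0.1078
F = 35.44 · e^(0.1078 × 12/12) = 35.44 × 1.113825 = 39.4740
Value of long forward = (F − K)·e^(−rT) = (39.4740 − 39.39) · e^(−0.0979·12/12)
= 0.0840 × 0.906740 = 0.08
Short position value = −(long value) = -$0.08

-$0.08 per troy ounce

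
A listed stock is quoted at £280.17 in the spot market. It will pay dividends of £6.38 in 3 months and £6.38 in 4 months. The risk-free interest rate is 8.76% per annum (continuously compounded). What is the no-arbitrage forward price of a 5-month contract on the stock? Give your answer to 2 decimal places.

PV(dividends) I = 6.38·e^(−0.0876·3/12) + 6.38·e^(−0.0876·4/12)
I = 6.2418 + 6.1964 = 12.4382
F = (S − I)·e^(rT) = (280.17 − 12.4382) · e^(0.0876·5/12)
= 267.7318 · e^0.036500 = 267.7318 × 1.037174 = £277.68

£277.68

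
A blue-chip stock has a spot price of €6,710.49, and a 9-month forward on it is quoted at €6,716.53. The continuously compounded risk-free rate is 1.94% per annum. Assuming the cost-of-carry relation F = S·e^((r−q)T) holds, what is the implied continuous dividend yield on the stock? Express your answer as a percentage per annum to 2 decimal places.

1.82%

From F = S·e^((r−q)T): (r − q) = ln(F/S)/T
ln(6716.53/6710.49) = ln(1.000900) = 0.000900
(r − q) = 0.000900 / (9/12) = 0.001200
q = r − ln(F/S)/T = 0.0194 − 0.001200 = 0.018200
q = 1.82%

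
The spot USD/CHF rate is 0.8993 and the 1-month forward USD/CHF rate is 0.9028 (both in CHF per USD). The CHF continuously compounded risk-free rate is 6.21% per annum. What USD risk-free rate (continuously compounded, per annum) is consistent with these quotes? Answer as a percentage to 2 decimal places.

1.55%

F = S·e^((r_CHF − r_USD)T) ⇒ r_USD = r_CHF − ln(F/S)/T
ln(0.9028/0.8993) = 0.003884; /(1/12) = 0.046608
r_USD = 0.0621 − 0.046608 = 0.015492
r_USD = 1.55%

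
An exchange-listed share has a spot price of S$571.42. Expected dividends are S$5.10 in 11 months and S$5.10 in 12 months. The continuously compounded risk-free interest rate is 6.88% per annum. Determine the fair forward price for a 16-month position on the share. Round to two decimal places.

S$615.85

PV(dividends) I = 5.10·e^(−0.0688·11/12) + 5.10·e^(−0.0688·12/12)
I = 4.7883 + 4.7609 = 9.5492
F = (S − I)·e^(rT) = (571.42 − 9.5492) · e^(0.0688·16/12)
= 561.8708 · e^0.091733 = 561.8708 × 1.096072 = S$615.85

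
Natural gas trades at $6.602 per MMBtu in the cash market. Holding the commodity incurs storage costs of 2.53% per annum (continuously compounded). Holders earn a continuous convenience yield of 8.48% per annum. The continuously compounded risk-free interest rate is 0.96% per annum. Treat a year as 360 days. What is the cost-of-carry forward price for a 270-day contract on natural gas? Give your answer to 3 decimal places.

Net carry = r + u − y = 0.0096 + 0.0253 − 0.0848 = -0.0499
F = S·e^((r+u−y)T) = 6.602 · e^(-0.0499 × 270/360) = 6.602 · e^-0.037425
= 6.602 × 0.963267 = $6.359 per MMBtu

$6.359 per MMBtu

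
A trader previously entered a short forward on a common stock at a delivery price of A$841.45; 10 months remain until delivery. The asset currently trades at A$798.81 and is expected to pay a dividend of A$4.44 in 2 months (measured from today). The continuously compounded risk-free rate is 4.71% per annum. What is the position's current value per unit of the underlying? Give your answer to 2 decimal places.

PV(remaining dividends) I = 4.44·e^(−0.0471·2/12) = 4.4053
Current forward F = (S − I)·e^(rT) = (798.81 − 4.4053)·e^(0.0471·10/12) = 794.4047 × 1.040030 = 826.2047
Value (long) = (F − K)·e^(−rT) = (826.2047 − 841.45) × 0.961510 = -14.6585
Short position value = −(long value) = A$14.66

A$14.66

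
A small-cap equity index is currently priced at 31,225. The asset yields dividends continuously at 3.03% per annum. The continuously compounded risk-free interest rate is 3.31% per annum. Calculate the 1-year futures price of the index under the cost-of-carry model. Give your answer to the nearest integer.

31,313

F = S·e^((r − q)T) = 31225 · e^((0.0331 − 0.0303) × 1)
= 31225 · e^0.002800 = 31225 × 1.002804
F = 31,313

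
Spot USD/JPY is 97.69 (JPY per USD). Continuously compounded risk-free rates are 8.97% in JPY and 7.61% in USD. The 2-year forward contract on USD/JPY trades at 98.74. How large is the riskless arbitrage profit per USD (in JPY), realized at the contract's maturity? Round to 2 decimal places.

Fair forward: F* = S·e^(carry·T), with carry = (r_JPY − r_USD) = 0.0897 − 0.0761 = 0.0136
F* = 97.69 · e^(0.0136 × 2) = 97.69 · e^0.027200 = 97.69 × 1.027573 = 100.3836
Market 98.74 < fair 100.3836: forward underpriced → reverse cash-and-carry (short spot, go long the forward).
At maturity, profit = |F_mkt − F*| = |98.74 − 100.3836| = 1.64 per USD (in JPY)

1.64 per USD (in JPY)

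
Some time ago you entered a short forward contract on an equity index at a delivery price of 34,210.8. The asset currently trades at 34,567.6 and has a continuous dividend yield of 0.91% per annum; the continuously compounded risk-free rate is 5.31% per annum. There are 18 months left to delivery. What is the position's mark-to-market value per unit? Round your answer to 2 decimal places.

-2507.35

Current fair forward for the remaining 18 months: F = S·e^((r − q)·T), (r − q) = 0.0531 − 0.0091 = 0.0440
F = 34567.6 · e^(0.0440 × 18/12) = 34567.6 × 1.06822672 = 36926.0340
Value of long forward = (F − K)·e^(−rT) = (36926.0340 − 34210.8) · e^(−0.0531·18/12)
= 2715.2340 × 0.92343949 = 2507.35
Short position value = −(long value) = -2507.35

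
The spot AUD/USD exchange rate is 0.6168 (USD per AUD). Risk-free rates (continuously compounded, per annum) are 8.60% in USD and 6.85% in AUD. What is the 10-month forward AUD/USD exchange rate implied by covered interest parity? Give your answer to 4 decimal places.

F = S·e^((r_USD − r_AUD)T) = 0.6168 · e^((0.0860 − 0.0685) × 10/12)
= 0.6168 · e^0.014583 = 0.6168 × 1.014690
F = 0.6259 USD per AUD

0.6259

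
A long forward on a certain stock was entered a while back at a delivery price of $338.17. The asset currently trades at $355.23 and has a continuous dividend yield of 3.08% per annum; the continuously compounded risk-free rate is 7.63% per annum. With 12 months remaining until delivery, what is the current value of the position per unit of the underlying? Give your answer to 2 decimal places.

Current fair forward for the remaining 12 months: F = S·e^((r − q)·T), (r − q) = 0.0763 − 0.0308 = 0.0455
F = 355.23 · e^(0.0455 × 12/12) = 355.23 × 1.046551 = 371.7663
Value of long forward = (F − K)·e^(−rT) = (371.7663 − 338.17) · e^(−0.0763·12/12)
= 33.5963 × 0.926538 = 31.13

$31.13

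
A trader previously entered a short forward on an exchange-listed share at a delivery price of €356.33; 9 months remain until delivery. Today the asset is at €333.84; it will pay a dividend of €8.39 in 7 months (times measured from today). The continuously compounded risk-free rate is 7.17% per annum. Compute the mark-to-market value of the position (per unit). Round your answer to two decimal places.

€11.88

PV(remaining dividends) I = 8.39·e^(−0.0717·7/12) = 8.0463
Current forward F = (S − I)·e^(rT) = (333.84 − 8.0463)·e^(0.0717·9/12) = 325.7937 × 1.055247 = 343.7928
Value (long) = (F − K)·e^(−rT) = (343.7928 − 356.33) × 0.947645 = -11.8808
Short position value = −(long value) = €11.88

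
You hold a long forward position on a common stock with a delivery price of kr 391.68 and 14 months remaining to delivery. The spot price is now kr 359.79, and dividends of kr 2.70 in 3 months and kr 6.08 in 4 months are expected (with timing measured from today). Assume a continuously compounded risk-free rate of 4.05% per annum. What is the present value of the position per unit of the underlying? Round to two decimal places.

PV(remaining dividends) I = 2.70·e^(−0.0405·3/12) + 6.08·e^(−0.0405·4/12) = 8.6713
Current forward F = (S − I)·e^(rT) = (359.79 − 8.6713)·e^(0.0405·14/12) = 351.1187 × 1.048384 = 368.1072
Value (long) = (F − K)·e^(−rT) = (368.1072 − 391.68) × 0.953849 = -22.4849
Value = -kr 22.48

-kr 22.48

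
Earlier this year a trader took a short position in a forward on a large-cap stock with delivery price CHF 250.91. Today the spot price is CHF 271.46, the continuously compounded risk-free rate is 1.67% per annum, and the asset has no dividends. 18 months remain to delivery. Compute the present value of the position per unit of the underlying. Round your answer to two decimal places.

-CHF 26.76

Current fair forward for the remaining 18 months: F = S·e^(r·T), r = 0.0167
F = 271.46 · e^(0.0167 × 18/12) = 271.46 × 1.025366 = 278.3459
Value of long forward = (F − K)·e^(−rT) = (278.3459 − 250.91) · e^(−0.0167·18/12)
= 27.4359 × 0.975261 = 26.76
Short position value = −(long value) = -CHF 26.76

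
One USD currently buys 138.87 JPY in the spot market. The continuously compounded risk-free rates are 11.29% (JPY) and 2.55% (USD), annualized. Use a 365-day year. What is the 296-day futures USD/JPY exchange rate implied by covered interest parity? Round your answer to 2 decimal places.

F = S·e^((r_JPY − r_USD)T) = 138.87 · e^((0.1129 − 0.0255) × 296/365)
= 138.87 · e^0.070878 = 138.87 × 1.073450
F = 149.07 JPY per USD

149.07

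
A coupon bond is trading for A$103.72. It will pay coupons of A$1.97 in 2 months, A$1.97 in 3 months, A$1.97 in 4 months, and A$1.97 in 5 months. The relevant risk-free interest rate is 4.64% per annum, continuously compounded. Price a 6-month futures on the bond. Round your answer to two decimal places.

A$98.20

PV(coupons) I = 1.97·e^(−0.0464·2/12) + 1.97·e^(−0.0464·3/12) + 1.97·e^(−0.0464·4/12) + 1.97·e^(−0.0464·5/12)
I = 1.9548 + 1.9473 + 1.9398 + 1.9323 = 7.7742
F = (S − I)·e^(rT) = (103.72 − 7.7742) · e^(0.0464·6/12)
= 95.9458 · e^0.023200 = 95.9458 × 1.023471 = A$98.20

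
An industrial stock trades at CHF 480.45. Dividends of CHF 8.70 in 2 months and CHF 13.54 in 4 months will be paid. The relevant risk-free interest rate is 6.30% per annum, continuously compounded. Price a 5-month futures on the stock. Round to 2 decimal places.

CHF 470.78

PV(dividends) I = 8.70·e^(−0.0630·2/12) + 13.54·e^(−0.0630·4/12)
I = 8.6091 + 13.2586 = 21.8677
F = (S − I)·e^(rT) = (480.45 − 21.8677) · e^(0.0630·5/12)
= 458.5823 · e^0.026250 = 458.5823 × 1.026598 = CHF 470.78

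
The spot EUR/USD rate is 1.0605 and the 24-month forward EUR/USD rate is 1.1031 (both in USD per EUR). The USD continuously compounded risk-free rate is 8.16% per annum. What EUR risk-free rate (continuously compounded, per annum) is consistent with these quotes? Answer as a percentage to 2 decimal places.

F = S·e^((r_USD − r_EUR)T) ⇒ r_EUR = r_USD − ln(F/S)/T
ln(1.1031/1.0605) = 0.039384; /(24/12) = 0.019692
r_EUR = 0.0816 − 0.019692 = 0.061908
r_EUR = 6.19%

6.19%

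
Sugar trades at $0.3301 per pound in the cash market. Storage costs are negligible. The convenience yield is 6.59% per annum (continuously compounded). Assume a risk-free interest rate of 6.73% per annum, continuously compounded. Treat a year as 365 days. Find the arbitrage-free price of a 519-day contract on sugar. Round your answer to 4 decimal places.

Net carry = r + u − y = 0.0673 + 0.0000 − 0.0659 = 0.0014
F = S·e^((r+u−y)T) = 0.3301 · e^(0.0014 × 519/365) = 0.3301 · e^0.001991
= 0.3301 × 1.001993 = $0.3308 per pound

$0.3308 per pound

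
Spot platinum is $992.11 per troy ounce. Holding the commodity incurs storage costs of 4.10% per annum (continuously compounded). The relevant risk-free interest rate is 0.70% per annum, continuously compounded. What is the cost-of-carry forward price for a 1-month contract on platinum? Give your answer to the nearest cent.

$996.09 per troy ounce

Net carry = r + u − y = 0.0070 + 0.0410 − 0.0000 = 0.0480
F = S·e^((r+u−y)T) = 992.11 · e^(0.0480 × 1/12) = 992.11 · e^0.004000
= 992.11 × 1.004008 = $996.09 per troy ounce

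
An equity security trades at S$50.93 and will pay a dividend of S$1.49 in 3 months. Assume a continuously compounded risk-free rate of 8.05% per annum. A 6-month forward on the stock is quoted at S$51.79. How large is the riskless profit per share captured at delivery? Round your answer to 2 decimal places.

PV(dividends) I = 1.49·e^(−0.0805·3/12) = 1.4603
Fair forward F* = (S − I)·e^(rT) = (50.93 − 1.4603)·e^0.040250 = 49.4697 × 1.041071 = 51.5015
Market S$51.79 > fair 51.5015: forward overpriced → cash-and-carry (borrow at r, buy the stock and collect the dividends, short the forward).
Profit at T = |F_mkt − F*| = |51.79 − 51.5015| = S$0.29 per share

S$0.29 per share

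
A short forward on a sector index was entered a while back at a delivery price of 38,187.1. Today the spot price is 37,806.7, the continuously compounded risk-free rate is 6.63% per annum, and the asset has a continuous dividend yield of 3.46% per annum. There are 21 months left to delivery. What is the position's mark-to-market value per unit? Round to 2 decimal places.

Current fair forward for the remaining 21 months: F = S·e^((r − q)·T), (r − q) = 0.0663 − 0.0346 = 0.0317
F = 37806.7 · e^(0.0317 × 21/12) = 37806.7 × 1.05704259 = 39963.2921
Value of long forward = (F − K)·e^(−rT) = (39963.2921 − 38187.1) · e^(−0.0663·21/12)
= 1776.1921 × 0.89045296 = 1581.62
Short position value = −(long value) = -1581.62

-1581.62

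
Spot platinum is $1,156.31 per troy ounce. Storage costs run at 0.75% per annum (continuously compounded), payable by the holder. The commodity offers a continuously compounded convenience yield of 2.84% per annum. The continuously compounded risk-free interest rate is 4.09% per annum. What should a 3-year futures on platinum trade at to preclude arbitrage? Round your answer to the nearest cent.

Net carry = r + u − y = 0.0409 + 0.0075 − 0.0284 = 0.0200
F = S·e^((r+u−y)T) = 1156.31 · e^(0.0200 × 3) = 1156.31 · e^0.06000000
= 1156.31 × 1.06183655 = $1,227.81 per troy ounce

$1,227.81 per troy ounce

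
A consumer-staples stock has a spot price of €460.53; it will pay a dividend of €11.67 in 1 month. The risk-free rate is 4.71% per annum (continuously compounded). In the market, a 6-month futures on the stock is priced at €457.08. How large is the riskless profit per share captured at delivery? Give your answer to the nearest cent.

PV(dividends) I = 11.67·e^(−0.0471·1/12) = 11.6243
Fair futures F* = (S − I)·e^(rT) = (460.53 − 11.6243)·e^0.023550 = 448.9057 × 1.023829 = 459.6027
Market €457.08 < fair 459.6027: forward underpriced → reverse cash-and-carry (short the stock, invest proceeds at r, pay the dividends, go long the forward).
Profit at T = |F_mkt − F*| = |457.08 − 459.6027| = €2.52 per share

€2.52 per share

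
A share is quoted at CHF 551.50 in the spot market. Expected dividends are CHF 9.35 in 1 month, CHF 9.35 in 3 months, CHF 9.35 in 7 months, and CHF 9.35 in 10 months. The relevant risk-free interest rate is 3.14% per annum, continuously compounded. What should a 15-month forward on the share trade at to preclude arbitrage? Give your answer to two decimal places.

PV(dividends) I = 9.35·e^(−0.0314·1/12) + 9.35·e^(−0.0314·3/12) + 9.35·e^(−0.0314·7/12) + 9.35·e^(−0.0314·10/12)
I = 9.3256 + 9.2769 + 9.1803 + 9.1085 = 36.8913
F = (S − I)·e^(rT) = (551.50 − 36.8913) · e^(0.0314·15/12)
= 514.6087 · e^0.039250 = 514.6087 × 1.040030 = CHF 535.21

CHF 535.21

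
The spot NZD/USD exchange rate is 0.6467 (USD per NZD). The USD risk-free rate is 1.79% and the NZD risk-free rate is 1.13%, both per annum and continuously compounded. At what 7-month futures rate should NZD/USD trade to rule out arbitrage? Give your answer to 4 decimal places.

F = S·e^((r_USD − r_NZD)T) = 0.6467 · e^((0.0179 − 0.0113) × 7/12)
= 0.6467 · e^0.003850 = 0.6467 × 1.003857
F = 0.6492 USD per NZD

0.6492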